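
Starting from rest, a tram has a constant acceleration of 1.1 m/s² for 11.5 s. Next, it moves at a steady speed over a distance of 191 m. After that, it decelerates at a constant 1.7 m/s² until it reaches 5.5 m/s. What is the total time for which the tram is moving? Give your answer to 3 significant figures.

Phase 1 (accelerating): v₀ = 0 m/s, a = 1.1 m/s².
v = v₀ + at = 0 + (1.1)(11.5) = 12.7 m/s
Δx = v₀t + ½at² = 0·11.5 + 0.5·1.1·11.5² = 72.7 m

Phase 2 (constant speed): v₀ = 12.7 m/s, a = 0 m/s².
Constant speed: t = d/v = 191/12.7 = 15.1 s

Phase 3 (decelerating): v₀ = 12.7 m/s, a = -1.7 m/s².
v = v₀ + at → t = (5.5 − 12.7) / -1.7 = 4.21 s
v² = v₀² + 2aΔx → Δx = (5.5² − 12.7²)/(2·-1.7) = 38.2 m
Total time = 11.5 + 15.1 + 4.21 = 30.8 s

30.8 s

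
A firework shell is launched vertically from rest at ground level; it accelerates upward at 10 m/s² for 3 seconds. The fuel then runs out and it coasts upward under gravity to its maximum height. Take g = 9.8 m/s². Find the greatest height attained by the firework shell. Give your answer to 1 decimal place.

Phase 1 (powered ascent): v₀ = 0 m/s, a = 10 m/s².
v = v₀ + at = 0 + (10)(3) = 30.0 m/s
Δx = v₀t + ½at² = 0·3 + 0.5·10·3² = 45.0 m

Phase 2 (coasting upward): v₀ = 30.0 m/s, a = -9.8 m/s².
v = v₀ + at → t = (0 − 30.0) / -9.8 = 3.06 s
v² = v₀² + 2aΔx → Δx = (0² − 30.0²)/(2·-9.8) = 45.9 m
Maximum height = 45.0 + 45.9 = 90.9 m

90.9 m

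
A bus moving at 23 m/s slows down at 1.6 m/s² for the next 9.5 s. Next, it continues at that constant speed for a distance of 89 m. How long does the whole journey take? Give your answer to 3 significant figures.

20.9 s

Phase 1 (decelerating): v₀ = 23.0 m/s, a = -1.6 m/s².
v = v₀ + at = 23.0 + (-1.6)(9.5) = 7.80 m/s
Δx = v₀t + ½at² = 23.0·9.5 + 0.5·-1.6·9.5² = 146 m

Phase 2 (constant speed): v₀ = 7.80 m/s, a = 0 m/s².
Constant speed: t = d/v = 89/7.80 = 11.4 s
Total time = 9.50 + 11.4 = 20.9 s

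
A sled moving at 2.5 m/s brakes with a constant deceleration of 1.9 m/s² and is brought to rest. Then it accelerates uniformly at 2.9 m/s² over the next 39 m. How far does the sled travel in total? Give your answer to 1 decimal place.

Phase 1 (decelerating): v₀ = 2.50 m/s, a = -1.9 m/s².
v = v₀ + at → t = (0 − 2.50) / -1.9 = 1.32 s
v² = v₀² + 2aΔx → Δx = (0² − 2.50²)/(2·-1.9) = 1.64 m

Phase 2 (accelerating): v₀ = 0 m/s, a = 2.9 m/s².
v² = v₀² + 2aΔx = 0² + 2·2.9·39 = 226 → v = 15.0 m/s
t = (v − v₀)/a = (15.0 − 0)/2.9 = 5.19 s
Total distance = 1.64 + 39.0 = 40.6 m

40.6 m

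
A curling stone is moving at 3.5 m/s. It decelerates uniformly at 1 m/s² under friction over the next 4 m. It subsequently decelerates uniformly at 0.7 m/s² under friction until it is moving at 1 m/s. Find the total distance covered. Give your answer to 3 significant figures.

6.32 m

Phase 1 (decelerating): v₀ = 3.50 m/s, a = -1 m/s².
v² = v₀² + 2aΔx = 3.50² + 2·-1·4 = 4.25 → v = 2.06 m/s
t = (v − v₀)/a = (2.06 − 3.50)/-1 = 1.44 s

Phase 2 (decelerating): v₀ = 2.06 m/s, a = -0.7 m/s².
v = v₀ + at → t = (1 − 2.06) / -0.7 = 1.52 s
v² = v₀² + 2aΔx → Δx = (1² − 2.06²)/(2·-0.7) = 2.32 m
Total distance = 4.00 + 2.32 = 6.32 m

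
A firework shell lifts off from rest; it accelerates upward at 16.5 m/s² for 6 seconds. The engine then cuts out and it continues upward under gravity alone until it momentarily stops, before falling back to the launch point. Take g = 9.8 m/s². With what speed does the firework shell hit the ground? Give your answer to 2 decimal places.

124.99 m/s

Phase 1 (powered ascent): v₀ = 0 m/s, a = 16.5 m/s².
v = v₀ + at = 0 + (16.5)(6) = 99.0 m/s
Δx = v₀t + ½at² = 0·6 + 0.5·16.5·6² = 297 m

Phase 2 (coasting upward): v₀ = 99.0 m/s, a = -9.8 m/s².
v = v₀ + at → t = (0 − 99.0) / -9.8 = 10.1 s
v² = v₀² + 2aΔx → Δx = (0² − 99.0²)/(2·-9.8) = 500 m

Phase 3 (free fall): v₀ = 0 m/s, a = -9.8 m/s².
Falls 797 m from rest: t = √(2·797/9.8) = 12.8 s; v = g·t = 125 m/s.
Impact speed = 125 m/s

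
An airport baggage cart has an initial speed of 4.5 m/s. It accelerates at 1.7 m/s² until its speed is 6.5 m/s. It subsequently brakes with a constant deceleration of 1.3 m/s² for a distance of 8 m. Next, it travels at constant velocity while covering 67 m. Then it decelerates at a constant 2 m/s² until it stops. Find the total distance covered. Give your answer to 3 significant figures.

Phase 1 (accelerating): v₀ = 4.50 m/s, a = 1.7 m/s².
v = v₀ + at → t = (6.5 − 4.50) / 1.7 = 1.18 s
v² = v₀² + 2aΔx → Δx = (6.5² − 4.50²)/(2·1.7) = 6.47 m

Phase 2 (decelerating): v₀ = 6.50 m/s, a = -1.3 m/s².
v² = v₀² + 2aΔx = 6.50² + 2·-1.3·8 = 21.4 → v = 4.63 m/s
t = (v − v₀)/a = (4.63 − 6.50)/-1.3 = 1.44 s

Phase 3 (constant speed): v₀ = 4.63 m/s, a = 0 m/s².
Constant speed: t = d/v = 67/4.63 = 14.5 s

Phase 4 (decelerating): v₀ = 4.63 m/s, a = -2 m/s².
v = v₀ + at → t = (0 − 4.63) / -2 = 2.32 s
v² = v₀² + 2aΔx → Δx = (0² − 4.63²)/(2·-2) = 5.36 m
Total distance = 6.47 + 8.00 + 67.0 + 5.36 = 86.8 m

86.8 m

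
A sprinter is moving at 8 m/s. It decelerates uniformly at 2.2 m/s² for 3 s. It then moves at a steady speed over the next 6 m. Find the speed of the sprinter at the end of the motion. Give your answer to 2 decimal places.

1.40 m/s

Phase 1 (decelerating): v₀ = 8.00 m/s, a = -2.2 m/s².
v = v₀ + at = 8.00 + (-2.2)(3) = 1.40 m/s
Δx = v₀t + ½at² = 8.00·3 + 0.5·-2.2·3² = 14.1 m

Phase 2 (constant speed): v₀ = 1.40 m/s, a = 0 m/s².
Constant speed: t = d/v = 6/1.40 = 4.29 s
Final speed = 1.40 m/s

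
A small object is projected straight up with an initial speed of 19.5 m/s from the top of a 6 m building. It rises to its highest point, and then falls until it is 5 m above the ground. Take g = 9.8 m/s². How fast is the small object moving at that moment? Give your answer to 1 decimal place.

Phase 1 (rising): v₀ = 19.5 m/s, a = -9.8 m/s².
v = v₀ + at → t = (0 − 19.5) / -9.8 = 1.99 s
v² = v₀² + 2aΔx → Δx = (0² − 19.5²)/(2·-9.8) = 19.4 m

Phase 2 (falling): v₀ = 0 m/s, a = -9.8 m/s².
Falls 20.4 m from rest: t = √(2·20.4/9.8) = 2.04 s; v = g·t = 20.0 m/s.
Final speed = 20.0 m/s

20.0 m/s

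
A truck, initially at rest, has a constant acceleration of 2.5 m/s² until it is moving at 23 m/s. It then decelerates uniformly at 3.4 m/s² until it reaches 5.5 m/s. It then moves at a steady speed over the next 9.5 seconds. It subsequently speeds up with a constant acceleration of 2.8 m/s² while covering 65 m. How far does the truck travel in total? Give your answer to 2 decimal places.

296.40 m

Phase 1 (accelerating): v₀ = 0 m/s, a = 2.5 m/s².
v = v₀ + at → t = (23 − 0) / 2.5 = 9.20 s
v² = v₀² + 2aΔx → Δx = (23² − 0²)/(2·2.5) = 106 m

Phase 2 (decelerating): v₀ = 23.0 m/s, a = -3.4 m/s².
v = v₀ + at → t = (5.5 − 23.0) / -3.4 = 5.15 s
v² = v₀² + 2aΔx → Δx = (5.5² − 23.0²)/(2·-3.4) = 73.3 m

Phase 3 (constant speed): v₀ = 5.50 m/s, a = 0 m/s².
v = v₀ + at = 5.50 + (0)(9.5) = 5.50 m/s
Δx = v₀t + ½at² = 5.50·9.5 + 0.5·0·9.5² = 52.2 m

Phase 4 (accelerating): v₀ = 5.50 m/s, a = 2.8 m/s².
v² = v₀² + 2aΔx = 5.50² + 2·2.8·65 = 394 → v = 19.9 m/s
t = (v − v₀)/a = (19.9 − 5.50)/2.8 = 5.13 s
Total distance = 106 + 73.3 + 52.2 + 65.0 = 296 m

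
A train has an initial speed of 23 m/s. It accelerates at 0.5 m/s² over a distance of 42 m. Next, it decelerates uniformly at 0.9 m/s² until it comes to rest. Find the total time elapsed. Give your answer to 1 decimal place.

28.3 s

Phase 1 (accelerating): v₀ = 23.0 m/s, a = 0.5 m/s².
v² = v₀² + 2aΔx = 23.0² + 2·0.5·42 = 571 → v = 23.9 m/s
t = (v − v₀)/a = (23.9 − 23.0)/0.5 = 1.79 s

Phase 2 (decelerating): v₀ = 23.9 m/s, a = -0.9 m/s².
v = v₀ + at → t = (0 − 23.9) / -0.9 = 26.6 s
v² = v₀² + 2aΔx → Δx = (0² − 23.9²)/(2·-0.9) = 317 m
Total time = 1.79 + 26.6 = 28.3 s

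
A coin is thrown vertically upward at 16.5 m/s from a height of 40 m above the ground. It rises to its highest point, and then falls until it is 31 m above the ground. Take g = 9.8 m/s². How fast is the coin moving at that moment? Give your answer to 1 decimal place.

21.2 m/s

Phase 1 (rising): v₀ = 16.5 m/s, a = -9.8 m/s².
v = v₀ + at → t = (0 − 16.5) / -9.8 = 1.68 s
v² = v₀² + 2aΔx → Δx = (0² − 16.5²)/(2·-9.8) = 13.9 m

Phase 2 (falling): v₀ = 0 m/s, a = -9.8 m/s².
Falls 22.9 m from rest: t = √(2·22.9/9.8) = 2.16 s; v = g·t = 21.2 m/s.
Final speed = 21.2 m/s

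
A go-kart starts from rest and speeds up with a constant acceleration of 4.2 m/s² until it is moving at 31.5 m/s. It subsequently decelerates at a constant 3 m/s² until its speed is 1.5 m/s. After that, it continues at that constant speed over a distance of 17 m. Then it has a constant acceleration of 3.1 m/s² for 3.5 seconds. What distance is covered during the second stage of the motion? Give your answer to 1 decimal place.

Phase 1 (accelerating): v₀ = 0 m/s, a = 4.2 m/s².
v = v₀ + at → t = (31.5 − 0) / 4.2 = 7.50 s
v² = v₀² + 2aΔx → Δx = (31.5² − 0²)/(2·4.2) = 118 m

Phase 2 (decelerating): v₀ = 31.5 m/s, a = -3 m/s².
v = v₀ + at → t = (1.5 − 31.5) / -3 = 10.0 s
v² = v₀² + 2aΔx → Δx = (1.5² − 31.5²)/(2·-3) = 165 m
Distance in phase 2 = 165 m

165.0 m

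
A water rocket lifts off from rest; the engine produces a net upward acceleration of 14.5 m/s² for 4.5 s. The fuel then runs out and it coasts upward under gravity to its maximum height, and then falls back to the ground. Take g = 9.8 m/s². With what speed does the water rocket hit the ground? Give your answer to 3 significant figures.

84.5 m/s

Phase 1 (powered ascent): v₀ = 0 m/s, a = 14.5 m/s².
v = v₀ + at = 0 + (14.5)(4.5) = 65.2 m/s
Δx = v₀t + ½at² = 0·4.5 + 0.5·14.5·4.5² = 147 m

Phase 2 (coasting upward): v₀ = 65.2 m/s, a = -9.8 m/s².
v = v₀ + at → t = (0 − 65.2) / -9.8 = 6.66 s
v² = v₀² + 2aΔx → Δx = (0² − 65.2²)/(2·-9.8) = 217 m

Phase 3 (free fall): v₀ = 0 m/s, a = -9.8 m/s².
Falls 364 m from rest: t = √(2·364/9.8) = 8.62 s; v = g·t = 84.5 m/s.
Impact speed = 84.5 m/s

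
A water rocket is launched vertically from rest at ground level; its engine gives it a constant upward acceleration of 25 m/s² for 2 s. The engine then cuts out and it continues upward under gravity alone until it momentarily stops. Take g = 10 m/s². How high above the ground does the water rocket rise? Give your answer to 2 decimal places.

Phase 1 (powered ascent): v₀ = 0 m/s, a = 25 m/s².
v = v₀ + at = 0 + (25)(2) = 50.0 m/s
Δx = v₀t + ½at² = 0·2 + 0.5·25·2² = 50.0 m

Phase 2 (coasting upward): v₀ = 50.0 m/s, a = -10 m/s².
v = v₀ + at → t = (0 − 50.0) / -10 = 5.00 s
v² = v₀² + 2aΔx → Δx = (0² − 50.0²)/(2·-10) = 125 m
Maximum height = 50.0 + 125 = 175 m

175.00 m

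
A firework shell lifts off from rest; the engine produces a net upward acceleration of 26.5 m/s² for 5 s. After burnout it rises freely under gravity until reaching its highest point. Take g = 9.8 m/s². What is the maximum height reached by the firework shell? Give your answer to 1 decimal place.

Phase 1 (powered ascent): v₀ = 0 m/s, a = 26.5 m/s².
v = v₀ + at = 0 + (26.5)(5) = 132 m/s
Δx = v₀t + ½at² = 0·5 + 0.5·26.5·5² = 331 m

Phase 2 (coasting upward): v₀ = 132 m/s, a = -9.8 m/s².
v = v₀ + at → t = (0 − 132) / -9.8 = 13.5 s
v² = v₀² + 2aΔx → Δx = (0² − 132²)/(2·-9.8) = 896 m
Maximum height = 331 + 896 = 1230 m

1227.0 m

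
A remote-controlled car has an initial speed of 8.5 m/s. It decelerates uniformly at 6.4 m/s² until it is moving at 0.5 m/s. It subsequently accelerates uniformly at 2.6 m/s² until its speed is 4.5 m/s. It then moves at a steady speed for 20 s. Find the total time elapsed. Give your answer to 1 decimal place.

22.8 s

Phase 1 (decelerating): v₀ = 8.50 m/s, a = -6.4 m/s².
v = v₀ + at → t = (0.5 − 8.50) / -6.4 = 1.25 s
v² = v₀² + 2aΔx → Δx = (0.5² − 8.50²)/(2·-6.4) = 5.62 m

Phase 2 (accelerating): v₀ = 0.500 m/s, a = 2.6 m/s².
v = v₀ + at → t = (4.5 − 0.500) / 2.6 = 1.54 s
v² = v₀² + 2aΔx → Δx = (4.5² − 0.500²)/(2·2.6) = 3.85 m

Phase 3 (constant speed): v₀ = 4.50 m/s, a = 0 m/s².
v = v₀ + at = 4.50 + (0)(20) = 4.50 m/s
Δx = v₀t + ½at² = 4.50·20 + 0.5·0·20² = 90.0 m
Total time = 1.25 + 1.54 + 20.0 = 22.8 s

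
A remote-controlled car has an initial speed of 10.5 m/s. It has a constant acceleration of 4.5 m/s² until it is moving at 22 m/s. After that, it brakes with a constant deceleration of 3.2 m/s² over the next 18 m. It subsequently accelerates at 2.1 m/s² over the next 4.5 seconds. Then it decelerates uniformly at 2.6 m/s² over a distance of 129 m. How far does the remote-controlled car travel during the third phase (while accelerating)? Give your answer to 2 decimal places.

107.68 m

Phase 1 (accelerating): v₀ = 10.5 m/s, a = 4.5 m/s².
v = v₀ + at → t = (22 − 10.5) / 4.5 = 2.56 s
v² = v₀² + 2aΔx → Δx = (22² − 10.5²)/(2·4.5) = 41.5 m

Phase 2 (decelerating): v₀ = 22.0 m/s, a = -3.2 m/s².
v² = v₀² + 2aΔx = 22.0² + 2·-3.2·18 = 369 → v = 19.2 m/s
t = (v − v₀)/a = (19.2 − 22.0)/-3.2 = 0.874 s

Phase 3 (accelerating): v₀ = 19.2 m/s, a = 2.1 m/s².
v = v₀ + at = 19.2 + (2.1)(4.5) = 28.7 m/s
Δx = v₀t + ½at² = 19.2·4.5 + 0.5·2.1·4.5² = 108 m
Distance in phase 3 = 108 m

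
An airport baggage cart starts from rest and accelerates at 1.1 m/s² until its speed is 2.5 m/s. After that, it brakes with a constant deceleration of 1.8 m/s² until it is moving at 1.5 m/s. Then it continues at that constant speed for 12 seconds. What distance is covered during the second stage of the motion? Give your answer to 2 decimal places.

1.11 m

Phase 1 (accelerating): v₀ = 0 m/s, a = 1.1 m/s².
v = v₀ + at → t = (2.5 − 0) / 1.1 = 2.27 s
v² = v₀² + 2aΔx → Δx = (2.5² − 0²)/(2·1.1) = 2.84 m

Phase 2 (decelerating): v₀ = 2.50 m/s, a = -1.8 m/s².
v = v₀ + at → t = (1.5 − 2.50) / -1.8 = 0.556 s
v² = v₀² + 2aΔx → Δx = (1.5² − 2.50²)/(2·-1.8) = 1.11 m
Distance in phase 2 = 1.11 m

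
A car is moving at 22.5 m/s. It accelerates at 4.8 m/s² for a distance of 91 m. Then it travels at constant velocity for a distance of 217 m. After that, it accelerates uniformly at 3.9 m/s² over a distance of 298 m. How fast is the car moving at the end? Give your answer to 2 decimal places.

Phase 1 (accelerating): v₀ = 22.5 m/s, a = 4.8 m/s².
v² = v₀² + 2aΔx = 22.5² + 2·4.8·91 = 1380 → v = 37.1 m/s
t = (v − v₀)/a = (37.1 − 22.5)/4.8 = 3.05 s

Phase 2 (constant speed): v₀ = 37.1 m/s, a = 0 m/s².
Constant speed: t = d/v = 217/37.1 = 5.84 s

Phase 3 (accelerating): v₀ = 37.1 m/s, a = 3.9 m/s².
v² = v₀² + 2aΔx = 37.1² + 2·3.9·298 = 3700 → v = 60.9 m/s
t = (v − v₀)/a = (60.9 − 37.1)/3.9 = 6.08 s
Final speed = 60.9 m/s

60.86 m/s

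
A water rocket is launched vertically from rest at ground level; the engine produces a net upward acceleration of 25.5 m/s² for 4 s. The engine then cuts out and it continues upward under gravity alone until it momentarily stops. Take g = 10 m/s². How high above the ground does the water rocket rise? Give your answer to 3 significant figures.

724 m

Phase 1 (powered ascent): v₀ = 0 m/s, a = 25.5 m/s².
v = v₀ + at = 0 + (25.5)(4) = 102 m/s
Δx = v₀t + ½at² = 0·4 + 0.5·25.5·4² = 204 m

Phase 2 (coasting upward): v₀ = 102 m/s, a = -10 m/s².
v = v₀ + at → t = (0 − 102) / -10 = 10.2 s
v² = v₀² + 2aΔx → Δx = (0² − 102²)/(2·-10) = 520 m
Maximum height = 204 + 520 = 724 m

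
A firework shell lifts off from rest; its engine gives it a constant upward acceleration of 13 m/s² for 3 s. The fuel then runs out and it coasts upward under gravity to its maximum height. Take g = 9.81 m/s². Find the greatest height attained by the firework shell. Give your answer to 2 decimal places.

136.02 m

Phase 1 (powered ascent): v₀ = 0 m/s, a = 13 m/s².
v = v₀ + at = 0 + (13)(3) = 39.0 m/s
Δx = v₀t + ½at² = 0·3 + 0.5·13·3² = 58.5 m

Phase 2 (coasting upward): v₀ = 39.0 m/s, a = -9.81 m/s².
v = v₀ + at → t = (0 − 39.0) / -9.81 = 3.98 s
v² = v₀² + 2aΔx → Δx = (0² − 39.0²)/(2·-9.81) = 77.5 m
Maximum height = 58.5 + 77.5 = 136 m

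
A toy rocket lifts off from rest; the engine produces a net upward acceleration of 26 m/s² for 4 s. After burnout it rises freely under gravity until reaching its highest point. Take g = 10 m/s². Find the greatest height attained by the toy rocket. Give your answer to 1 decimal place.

Phase 1 (powered ascent): v₀ = 0 m/s, a = 26 m/s².
v = v₀ + at = 0 + (26)(4) = 104 m/s
Δx = v₀t + ½at² = 0·4 + 0.5·26·4² = 208 m

Phase 2 (coasting upward): v₀ = 104 m/s, a = -10 m/s².
v = v₀ + at → t = (0 − 104) / -10 = 10.4 s
v² = v₀² + 2aΔx → Δx = (0² − 104²)/(2·-10) = 541 m
Maximum height = 208 + 541 = 749 m

748.8 m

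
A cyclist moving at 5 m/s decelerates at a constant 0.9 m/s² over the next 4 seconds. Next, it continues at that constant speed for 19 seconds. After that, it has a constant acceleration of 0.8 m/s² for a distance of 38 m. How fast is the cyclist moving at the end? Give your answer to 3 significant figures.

7.92 m/s

Phase 1 (decelerating): v₀ = 5.00 m/s, a = -0.9 m/s².
v = v₀ + at = 5.00 + (-0.9)(4) = 1.40 m/s
Δx = v₀t + ½at² = 5.00·4 + 0.5·-0.9·4² = 12.8 m

Phase 2 (constant speed): v₀ = 1.40 m/s, a = 0 m/s².
v = v₀ + at = 1.40 + (0)(19) = 1.40 m/s
Δx = v₀t + ½at² = 1.40·19 + 0.5·0·19² = 26.6 m

Phase 3 (accelerating): v₀ = 1.40 m/s, a = 0.8 m/s².
v² = v₀² + 2aΔx = 1.40² + 2·0.8·38 = 62.8 → v = 7.92 m/s
t = (v − v₀)/a = (7.92 − 1.40)/0.8 = 8.15 s
Final speed = 7.92 m/s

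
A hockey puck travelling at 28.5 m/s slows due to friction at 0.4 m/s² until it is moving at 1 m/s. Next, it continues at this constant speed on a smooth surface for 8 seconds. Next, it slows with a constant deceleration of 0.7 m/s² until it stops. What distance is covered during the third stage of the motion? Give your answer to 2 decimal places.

Phase 1 (decelerating): v₀ = 28.5 m/s, a = -0.4 m/s².
v = v₀ + at → t = (1 − 28.5) / -0.4 = 68.8 s
v² = v₀² + 2aΔx → Δx = (1² − 28.5²)/(2·-0.4) = 1010 m

Phase 2 (constant speed): v₀ = 1.00 m/s, a = 0 m/s².
v = v₀ + at = 1.00 + (0)(8) = 1.00 m/s
Δx = v₀t + ½at² = 1.00·8 + 0.5·0·8² = 8.00 m

Phase 3 (decelerating): v₀ = 1.00 m/s, a = -0.7 m/s².
v = v₀ + at → t = (0 − 1.00) / -0.7 = 1.43 s
v² = v₀² + 2aΔx → Δx = (0² − 1.00²)/(2·-0.7) = 0.714 m
Distance in phase 3 = 0.714 m

0.71 m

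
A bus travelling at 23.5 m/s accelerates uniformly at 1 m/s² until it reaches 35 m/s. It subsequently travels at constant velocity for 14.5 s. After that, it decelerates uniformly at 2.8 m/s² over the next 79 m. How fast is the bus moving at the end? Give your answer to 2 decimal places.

Phase 1 (accelerating): v₀ = 23.5 m/s, a = 1 m/s².
v = v₀ + at → t = (35 − 23.5) / 1 = 11.5 s
v² = v₀² + 2aΔx → Δx = (35² − 23.5²)/(2·1) = 336 m

Phase 2 (constant speed): v₀ = 35.0 m/s, a = 0 m/s².
v = v₀ + at = 35.0 + (0)(14.5) = 35.0 m/s
Δx = v₀t + ½at² = 35.0·14.5 + 0.5·0·14.5² = 508 m

Phase 3 (decelerating): v₀ = 35.0 m/s, a = -2.8 m/s².
v² = v₀² + 2aΔx = 35.0² + 2·-2.8·79 = 783 → v = 28.0 m/s
t = (v − v₀)/a = (28.0 − 35.0)/-2.8 = 2.51 s
Final speed = 28.0 m/s

27.97 m/s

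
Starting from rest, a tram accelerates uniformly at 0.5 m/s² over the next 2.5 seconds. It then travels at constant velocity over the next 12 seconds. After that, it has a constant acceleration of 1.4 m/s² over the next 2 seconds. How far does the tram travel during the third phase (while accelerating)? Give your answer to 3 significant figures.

5.30 m

Phase 1 (accelerating): v₀ = 0 m/s, a = 0.5 m/s².
v = v₀ + at = 0 + (0.5)(2.5) = 1.25 m/s
Δx = v₀t + ½at² = 0·2.5 + 0.5·0.5·2.5² = 1.56 m

Phase 2 (constant speed): v₀ = 1.25 m/s, a = 0 m/s².
v = v₀ + at = 1.25 + (0)(12) = 1.25 m/s
Δx = v₀t + ½at² = 1.25·12 + 0.5·0·12² = 15.0 m

Phase 3 (accelerating): v₀ = 1.25 m/s, a = 1.4 m/s².
v = v₀ + at = 1.25 + (1.4)(2) = 4.05 m/s
Δx = v₀t + ½at² = 1.25·2 + 0.5·1.4·2² = 5.30 m
Distance in phase 3 = 5.30 m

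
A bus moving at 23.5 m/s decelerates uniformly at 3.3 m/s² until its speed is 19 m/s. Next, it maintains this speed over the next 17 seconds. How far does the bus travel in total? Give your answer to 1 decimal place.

352.0 m

Phase 1 (decelerating): v₀ = 23.5 m/s, a = -3.3 m/s².
v = v₀ + at → t = (19 − 23.5) / -3.3 = 1.36 s
v² = v₀² + 2aΔx → Δx = (19² − 23.5²)/(2·-3.3) = 29.0 m

Phase 2 (constant speed): v₀ = 19.0 m/s, a = 0 m/s².
v = v₀ + at = 19.0 + (0)(17) = 19.0 m/s
Δx = v₀t + ½at² = 19.0·17 + 0.5·0·17² = 323 m
Total distance = 29.0 + 323 = 352 m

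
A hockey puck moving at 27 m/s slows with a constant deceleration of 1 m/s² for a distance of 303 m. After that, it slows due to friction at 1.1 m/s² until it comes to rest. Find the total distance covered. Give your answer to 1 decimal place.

358.9 m

Phase 1 (decelerating): v₀ = 27.0 m/s, a = -1 m/s².
v² = v₀² + 2aΔx = 27.0² + 2·-1·303 = 123 → v = 11.1 m/s
t = (v − v₀)/a = (11.1 − 27.0)/-1 = 15.9 s

Phase 2 (decelerating): v₀ = 11.1 m/s, a = -1.1 m/s².
v = v₀ + at → t = (0 − 11.1) / -1.1 = 10.1 s
v² = v₀² + 2aΔx → Δx = (0² − 11.1²)/(2·-1.1) = 55.9 m
Total distance = 303 + 55.9 = 359 m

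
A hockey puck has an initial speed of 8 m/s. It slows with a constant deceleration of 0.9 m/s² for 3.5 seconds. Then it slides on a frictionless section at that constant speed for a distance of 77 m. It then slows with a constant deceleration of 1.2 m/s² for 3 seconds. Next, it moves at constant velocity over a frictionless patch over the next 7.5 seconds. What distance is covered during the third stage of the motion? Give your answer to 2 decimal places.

Phase 1 (decelerating): v₀ = 8.00 m/s, a = -0.9 m/s².
v = v₀ + at = 8.00 + (-0.9)(3.5) = 4.85 m/s
Δx = v₀t + ½at² = 8.00·3.5 + 0.5·-0.9·3.5² = 22.5 m

Phase 2 (constant speed): v₀ = 4.85 m/s, a = 0 m/s².
Constant speed: t = d/v = 77/4.85 = 15.9 s

Phase 3 (decelerating): v₀ = 4.85 m/s, a = -1.2 m/s².
v = v₀ + at = 4.85 + (-1.2)(3) = 1.25 m/s
Δx = v₀t + ½at² = 4.85·3 + 0.5·-1.2·3² = 9.15 m
Distance in phase 3 = 9.15 m

9.15 m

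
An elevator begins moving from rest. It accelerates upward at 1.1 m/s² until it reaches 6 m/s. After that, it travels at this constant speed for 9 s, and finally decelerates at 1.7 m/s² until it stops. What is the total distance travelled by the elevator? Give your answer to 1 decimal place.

Phase 1 (accelerating): v₀ = 0 m/s, a = 1.1 m/s².
v = v₀ + at → t = (6 − 0) / 1.1 = 5.45 s
v² = v₀² + 2aΔx → Δx = (6² − 0²)/(2·1.1) = 16.4 m

Phase 2 (constant speed): v₀ = 6.00 m/s, a = 0 m/s².
v = v₀ + at = 6.00 + (0)(9) = 6.00 m/s
Δx = v₀t + ½at² = 6.00·9 + 0.5·0·9² = 54.0 m

Phase 3 (decelerating): v₀ = 6.00 m/s, a = -1.7 m/s².
v = v₀ + at → t = (0 − 6.00) / -1.7 = 3.53 s
v² = v₀² + 2aΔx → Δx = (0² − 6.00²)/(2·-1.7) = 10.6 m
Total distance = 16.4 + 54.0 + 10.6 = 81.0 m

81.0 m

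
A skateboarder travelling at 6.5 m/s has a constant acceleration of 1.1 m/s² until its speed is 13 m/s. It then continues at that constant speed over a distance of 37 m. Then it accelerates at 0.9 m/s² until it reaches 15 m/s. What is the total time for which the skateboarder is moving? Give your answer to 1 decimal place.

Phase 1 (accelerating): v₀ = 6.50 m/s, a = 1.1 m/s².
v = v₀ + at → t = (13 − 6.50) / 1.1 = 5.91 s
v² = v₀² + 2aΔx → Δx = (13² − 6.50²)/(2·1.1) = 57.6 m

Phase 2 (constant speed): v₀ = 13.0 m/s, a = 0 m/s².
Constant speed: t = d/v = 37/13.0 = 2.85 s

Phase 3 (accelerating): v₀ = 13.0 m/s, a = 0.9 m/s².
v = v₀ + at → t = (15 − 13.0) / 0.9 = 2.22 s
v² = v₀² + 2aΔx → Δx = (15² − 13.0²)/(2·0.9) = 31.1 m
Total time = 5.91 + 2.85 + 2.22 = 11.0 s

11.0 s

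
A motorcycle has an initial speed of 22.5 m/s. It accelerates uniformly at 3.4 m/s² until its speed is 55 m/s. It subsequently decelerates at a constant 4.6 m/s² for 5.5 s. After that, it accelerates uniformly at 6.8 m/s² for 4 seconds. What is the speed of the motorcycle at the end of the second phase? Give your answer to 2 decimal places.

29.70 m/s

Phase 1 (accelerating): v₀ = 22.5 m/s, a = 3.4 m/s².
v = v₀ + at → t = (55 − 22.5) / 3.4 = 9.56 s
v² = v₀² + 2aΔx → Δx = (55² − 22.5²)/(2·3.4) = 370 m

Phase 2 (decelerating): v₀ = 55.0 m/s, a = -4.6 m/s².
v = v₀ + at = 55.0 + (-4.6)(5.5) = 29.7 m/s
Δx = v₀t + ½at² = 55.0·5.5 + 0.5·-4.6·5.5² = 233 m
Speed at end of phase 2 = 29.7 m/s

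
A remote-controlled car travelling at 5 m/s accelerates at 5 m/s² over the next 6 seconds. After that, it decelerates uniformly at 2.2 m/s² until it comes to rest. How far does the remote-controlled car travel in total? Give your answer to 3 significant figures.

Phase 1 (accelerating): v₀ = 5.00 m/s, a = 5 m/s².
v = v₀ + at = 5.00 + (5)(6) = 35.0 m/s
Δx = v₀t + ½at² = 5.00·6 + 0.5·5·6² = 120 m

Phase 2 (decelerating): v₀ = 35.0 m/s, a = -2.2 m/s².
v = v₀ + at → t = (0 − 35.0) / -2.2 = 15.9 s
v² = v₀² + 2aΔx → Δx = (0² − 35.0²)/(2·-2.2) = 278 m
Total distance = 120 + 278 = 398 m

398 m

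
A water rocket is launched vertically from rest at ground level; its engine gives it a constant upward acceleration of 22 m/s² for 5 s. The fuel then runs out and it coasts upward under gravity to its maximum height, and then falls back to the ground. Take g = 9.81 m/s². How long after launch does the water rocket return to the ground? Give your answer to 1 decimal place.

29.7 s

Phase 1 (powered ascent): v₀ = 0 m/s, a = 22 m/s².
v = v₀ + at = 0 + (22)(5) = 110 m/s
Δx = v₀t + ½at² = 0·5 + 0.5·22·5² = 275 m

Phase 2 (coasting upward): v₀ = 110 m/s, a = -9.81 m/s².
v = v₀ + at → t = (0 − 110) / -9.81 = 11.2 s
v² = v₀² + 2aΔx → Δx = (0² − 110²)/(2·-9.81) = 617 m

Phase 3 (free fall): v₀ = 0 m/s, a = -9.81 m/s².
Falls 892 m from rest: t = √(2·892/9.81) = 13.5 s; v = g·t = 132 m/s.
Total time = 5.00 + 11.2 + 13.5 = 29.7 s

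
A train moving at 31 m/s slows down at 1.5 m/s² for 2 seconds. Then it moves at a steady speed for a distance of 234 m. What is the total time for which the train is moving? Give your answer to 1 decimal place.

10.4 s

Phase 1 (decelerating): v₀ = 31.0 m/s, a = -1.5 m/s².
v = v₀ + at = 31.0 + (-1.5)(2) = 28.0 m/s
Δx = v₀t + ½at² = 31.0·2 + 0.5·-1.5·2² = 59.0 m

Phase 2 (constant speed): v₀ = 28.0 m/s, a = 0 m/s².
Constant speed: t = d/v = 234/28.0 = 8.36 s
Total time = 2.00 + 8.36 = 10.4 s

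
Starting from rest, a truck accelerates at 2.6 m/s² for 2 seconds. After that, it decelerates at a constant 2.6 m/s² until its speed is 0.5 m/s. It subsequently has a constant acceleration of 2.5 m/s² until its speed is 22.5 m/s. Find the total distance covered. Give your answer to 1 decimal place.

Phase 1 (accelerating): v₀ = 0 m/s, a = 2.6 m/s².
v = v₀ + at = 0 + (2.6)(2) = 5.20 m/s
Δx = v₀t + ½at² = 0·2 + 0.5·2.6·2² = 5.20 m

Phase 2 (decelerating): v₀ = 5.20 m/s, a = -2.6 m/s².
v = v₀ + at → t = (0.5 − 5.20) / -2.6 = 1.81 s
v² = v₀² + 2aΔx → Δx = (0.5² − 5.20²)/(2·-2.6) = 5.15 m

Phase 3 (accelerating): v₀ = 0.500 m/s, a = 2.5 m/s².
v = v₀ + at → t = (22.5 − 0.500) / 2.5 = 8.80 s
v² = v₀² + 2aΔx → Δx = (22.5² − 0.500²)/(2·2.5) = 101 m
Total distance = 5.20 + 5.15 + 101 = 112 m

111.6 m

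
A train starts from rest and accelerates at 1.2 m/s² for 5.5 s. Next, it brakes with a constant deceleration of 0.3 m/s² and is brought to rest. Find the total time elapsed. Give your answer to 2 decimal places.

27.50 s

Phase 1 (accelerating): v₀ = 0 m/s, a = 1.2 m/s².
v = v₀ + at = 0 + (1.2)(5.5) = 6.60 m/s
Δx = v₀t + ½at² = 0·5.5 + 0.5·1.2·5.5² = 18.1 m

Phase 2 (decelerating): v₀ = 6.60 m/s, a = -0.3 m/s².
v = v₀ + at → t = (0 − 6.60) / -0.3 = 22.0 s
v² = v₀² + 2aΔx → Δx = (0² − 6.60²)/(2·-0.3) = 72.6 m
Total time = 5.50 + 22.0 = 27.5 s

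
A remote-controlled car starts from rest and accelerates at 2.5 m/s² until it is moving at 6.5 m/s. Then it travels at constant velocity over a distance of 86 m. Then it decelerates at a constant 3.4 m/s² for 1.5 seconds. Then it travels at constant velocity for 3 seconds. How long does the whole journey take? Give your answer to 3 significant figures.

Phase 1 (accelerating): v₀ = 0 m/s, a = 2.5 m/s².
v = v₀ + at → t = (6.5 − 0) / 2.5 = 2.60 s
v² = v₀² + 2aΔx → Δx = (6.5² − 0²)/(2·2.5) = 8.45 m

Phase 2 (constant speed): v₀ = 6.50 m/s, a = 0 m/s².
Constant speed: t = d/v = 86/6.50 = 13.2 s

Phase 3 (decelerating): v₀ = 6.50 m/s, a = -3.4 m/s².
v = v₀ + at = 6.50 + (-3.4)(1.5) = 1.40 m/s
Δx = v₀t + ½at² = 6.50·1.5 + 0.5·-3.4·1.5² = 5.93 m

Phase 4 (constant speed): v₀ = 1.40 m/s, a = 0 m/s².
v = v₀ + at = 1.40 + (0)(3) = 1.40 m/s
Δx = v₀t + ½at² = 1.40·3 + 0.5·0·3² = 4.20 m
Total time = 2.60 + 13.2 + 1.50 + 3.00 = 20.3 s

20.3 s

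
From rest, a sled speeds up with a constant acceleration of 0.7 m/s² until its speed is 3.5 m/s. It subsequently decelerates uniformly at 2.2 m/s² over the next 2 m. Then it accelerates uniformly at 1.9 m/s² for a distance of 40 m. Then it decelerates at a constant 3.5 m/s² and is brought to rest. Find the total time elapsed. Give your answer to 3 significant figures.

14.9 s

Phase 1 (accelerating): v₀ = 0 m/s, a = 0.7 m/s².
v = v₀ + at → t = (3.5 − 0) / 0.7 = 5.00 s
v² = v₀² + 2aΔx → Δx = (3.5² − 0²)/(2·0.7) = 8.75 m

Phase 2 (decelerating): v₀ = 3.50 m/s, a = -2.2 m/s².
v² = v₀² + 2aΔx = 3.50² + 2·-2.2·2 = 3.45 → v = 1.86 m/s
t = (v − v₀)/a = (1.86 − 3.50)/-2.2 = 0.747 s

Phase 3 (accelerating): v₀ = 1.86 m/s, a = 1.9 m/s².
v² = v₀² + 2aΔx = 1.86² + 2·1.9·40 = 155 → v = 12.5 m/s
t = (v − v₀)/a = (12.5 − 1.86)/1.9 = 5.58 s

Phase 4 (decelerating): v₀ = 12.5 m/s, a = -3.5 m/s².
v = v₀ + at → t = (0 − 12.5) / -3.5 = 3.56 s
v² = v₀² + 2aΔx → Δx = (0² − 12.5²)/(2·-3.5) = 22.2 m
Total time = 5.00 + 0.747 + 5.58 + 3.56 = 14.9 s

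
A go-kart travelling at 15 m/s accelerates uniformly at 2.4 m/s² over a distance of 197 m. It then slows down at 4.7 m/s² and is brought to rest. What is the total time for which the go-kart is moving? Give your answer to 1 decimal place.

15.3 s

Phase 1 (accelerating): v₀ = 15.0 m/s, a = 2.4 m/s².
v² = v₀² + 2aΔx = 15.0² + 2·2.4·197 = 1170 → v = 34.2 m/s
t = (v − v₀)/a = (34.2 − 15.0)/2.4 = 8.01 s

Phase 2 (decelerating): v₀ = 34.2 m/s, a = -4.7 m/s².
v = v₀ + at → t = (0 − 34.2) / -4.7 = 7.28 s
v² = v₀² + 2aΔx → Δx = (0² − 34.2²)/(2·-4.7) = 125 m
Total time = 8.01 + 7.28 = 15.3 s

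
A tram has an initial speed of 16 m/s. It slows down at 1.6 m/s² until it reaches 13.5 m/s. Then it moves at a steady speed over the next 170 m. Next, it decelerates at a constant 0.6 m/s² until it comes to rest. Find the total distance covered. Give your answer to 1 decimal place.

Phase 1 (decelerating): v₀ = 16.0 m/s, a = -1.6 m/s².
v = v₀ + at → t = (13.5 − 16.0) / -1.6 = 1.56 s
v² = v₀² + 2aΔx → Δx = (13.5² − 16.0²)/(2·-1.6) = 23.0 m

Phase 2 (constant speed): v₀ = 13.5 m/s, a = 0 m/s².
Constant speed: t = d/v = 170/13.5 = 12.6 s

Phase 3 (decelerating): v₀ = 13.5 m/s, a = -0.6 m/s².
v = v₀ + at → t = (0 − 13.5) / -0.6 = 22.5 s
v² = v₀² + 2aΔx → Δx = (0² − 13.5²)/(2·-0.6) = 152 m
Total distance = 23.0 + 170 + 152 = 345 m

344.9 m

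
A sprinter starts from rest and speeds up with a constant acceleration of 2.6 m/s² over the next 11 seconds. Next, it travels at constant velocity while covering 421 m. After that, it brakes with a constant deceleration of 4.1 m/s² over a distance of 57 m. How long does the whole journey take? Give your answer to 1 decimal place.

28.1 s

Phase 1 (accelerating): v₀ = 0 m/s, a = 2.6 m/s².
v = v₀ + at = 0 + (2.6)(11) = 28.6 m/s
Δx = v₀t + ½at² = 0·11 + 0.5·2.6·11² = 157 m

Phase 2 (constant speed): v₀ = 28.6 m/s, a = 0 m/s².
Constant speed: t = d/v = 421/28.6 = 14.7 s

Phase 3 (decelerating): v₀ = 28.6 m/s, a = -4.1 m/s².
v² = v₀² + 2aΔx = 28.6² + 2·-4.1·57 = 351 → v = 18.7 m/s
t = (v − v₀)/a = (18.7 − 28.6)/-4.1 = 2.41 s
Total time = 11.0 + 14.7 + 2.41 = 28.1 s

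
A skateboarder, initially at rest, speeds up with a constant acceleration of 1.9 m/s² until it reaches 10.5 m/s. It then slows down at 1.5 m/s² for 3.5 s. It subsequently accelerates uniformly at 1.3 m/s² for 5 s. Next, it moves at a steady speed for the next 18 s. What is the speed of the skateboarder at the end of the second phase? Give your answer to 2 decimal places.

Phase 1 (accelerating): v₀ = 0 m/s, a = 1.9 m/s².
v = v₀ + at → t = (10.5 − 0) / 1.9 = 5.53 s
v² = v₀² + 2aΔx → Δx = (10.5² − 0²)/(2·1.9) = 29.0 m

Phase 2 (decelerating): v₀ = 10.5 m/s, a = -1.5 m/s².
v = v₀ + at = 10.5 + (-1.5)(3.5) = 5.25 m/s
Δx = v₀t + ½at² = 10.5·3.5 + 0.5·-1.5·3.5² = 27.6 m
Speed at end of phase 2 = 5.25 m/s

5.25 m/s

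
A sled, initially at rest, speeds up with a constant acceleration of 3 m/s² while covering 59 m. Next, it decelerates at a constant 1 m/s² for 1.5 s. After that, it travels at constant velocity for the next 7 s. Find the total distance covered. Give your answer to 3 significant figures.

Phase 1 (accelerating): v₀ = 0 m/s, a = 3 m/s².
v² = v₀² + 2aΔx = 0² + 2·3·59 = 354 → v = 18.8 m/s
t = (v − v₀)/a = (18.8 − 0)/3 = 6.27 s

Phase 2 (decelerating): v₀ = 18.8 m/s, a = -1 m/s².
v = v₀ + at = 18.8 + (-1)(1.5) = 17.3 m/s
Δx = v₀t + ½at² = 18.8·1.5 + 0.5·-1·1.5² = 27.1 m

Phase 3 (constant speed): v₀ = 17.3 m/s, a = 0 m/s².
v = v₀ + at = 17.3 + (0)(7) = 17.3 m/s
Δx = v₀t + ½at² = 17.3·7 + 0.5·0·7² = 121 m
Total distance = 59.0 + 27.1 + 121 = 207 m

207 m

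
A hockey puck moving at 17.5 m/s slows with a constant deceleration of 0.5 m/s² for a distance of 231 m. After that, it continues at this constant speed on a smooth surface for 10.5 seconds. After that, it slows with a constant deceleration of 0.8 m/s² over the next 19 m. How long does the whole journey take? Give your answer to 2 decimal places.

Phase 1 (decelerating): v₀ = 17.5 m/s, a = -0.5 m/s².
v² = v₀² + 2aΔx = 17.5² + 2·-0.5·231 = 75.2 → v = 8.67 m/s
t = (v − v₀)/a = (8.67 − 17.5)/-0.5 = 17.7 s

Phase 2 (constant speed): v₀ = 8.67 m/s, a = 0 m/s².
v = v₀ + at = 8.67 + (0)(10.5) = 8.67 m/s
Δx = v₀t + ½at² = 8.67·10.5 + 0.5·0·10.5² = 91.1 m

Phase 3 (decelerating): v₀ = 8.67 m/s, a = -0.8 m/s².
v² = v₀² + 2aΔx = 8.67² + 2·-0.8·19 = 44.8 → v = 6.70 m/s
t = (v − v₀)/a = (6.70 − 8.67)/-0.8 = 2.47 s
Total time = 17.7 + 10.5 + 2.47 = 30.6 s

30.62 s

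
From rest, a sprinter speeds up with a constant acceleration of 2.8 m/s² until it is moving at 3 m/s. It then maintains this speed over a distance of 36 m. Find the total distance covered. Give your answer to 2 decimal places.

37.61 m

Phase 1 (accelerating): v₀ = 0 m/s, a = 2.8 m/s².
v = v₀ + at → t = (3 − 0) / 2.8 = 1.07 s
v² = v₀² + 2aΔx → Δx = (3² − 0²)/(2·2.8) = 1.61 m

Phase 2 (constant speed): v₀ = 3.00 m/s, a = 0 m/s².
Constant speed: t = d/v = 36/3.00 = 12.0 s
Total distance = 1.61 + 36.0 = 37.6 m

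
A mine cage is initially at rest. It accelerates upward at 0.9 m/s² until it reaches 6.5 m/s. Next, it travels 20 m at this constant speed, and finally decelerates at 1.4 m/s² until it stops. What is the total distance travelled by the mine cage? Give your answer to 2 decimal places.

Phase 1 (accelerating): v₀ = 0 m/s, a = 0.9 m/s².
v = v₀ + at → t = (6.5 − 0) / 0.9 = 7.22 s
v² = v₀² + 2aΔx → Δx = (6.5² − 0²)/(2·0.9) = 23.5 m

Phase 2 (constant speed): v₀ = 6.50 m/s, a = 0 m/s².
Constant speed: t = d/v = 20/6.50 = 3.08 s

Phase 3 (decelerating): v₀ = 6.50 m/s, a = -1.4 m/s².
v = v₀ + at → t = (0 − 6.50) / -1.4 = 4.64 s
v² = v₀² + 2aΔx → Δx = (0² − 6.50²)/(2·-1.4) = 15.1 m
Total distance = 23.5 + 20.0 + 15.1 = 58.6 m

58.56 m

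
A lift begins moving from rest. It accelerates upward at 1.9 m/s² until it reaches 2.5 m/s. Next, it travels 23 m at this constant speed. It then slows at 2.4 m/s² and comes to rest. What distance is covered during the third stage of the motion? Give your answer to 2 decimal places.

Phase 1 (accelerating): v₀ = 0 m/s, a = 1.9 m/s².
v = v₀ + at → t = (2.5 − 0) / 1.9 = 1.32 s
v² = v₀² + 2aΔx → Δx = (2.5² − 0²)/(2·1.9) = 1.64 m

Phase 2 (constant speed): v₀ = 2.50 m/s, a = 0 m/s².
Constant speed: t = d/v = 23/2.50 = 9.20 s

Phase 3 (decelerating): v₀ = 2.50 m/s, a = -2.4 m/s².
v = v₀ + at → t = (0 − 2.50) / -2.4 = 1.04 s
v² = v₀² + 2aΔx → Δx = (0² − 2.50²)/(2·-2.4) = 1.30 m
Distance in phase 3 = 1.30 m

1.30 m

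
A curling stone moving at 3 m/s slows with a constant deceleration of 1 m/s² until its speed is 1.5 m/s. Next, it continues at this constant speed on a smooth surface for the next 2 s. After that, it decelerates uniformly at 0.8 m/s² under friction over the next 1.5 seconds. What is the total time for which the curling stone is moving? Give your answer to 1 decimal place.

Phase 1 (decelerating): v₀ = 3.00 m/s, a = -1 m/s².
v = v₀ + at → t = (1.5 − 3.00) / -1 = 1.50 s
v² = v₀² + 2aΔx → Δx = (1.5² − 3.00²)/(2·-1) = 3.38 m

Phase 2 (constant speed): v₀ = 1.50 m/s, a = 0 m/s².
v = v₀ + at = 1.50 + (0)(2) = 1.50 m/s
Δx = v₀t + ½at² = 1.50·2 + 0.5·0·2² = 3.00 m

Phase 3 (decelerating): v₀ = 1.50 m/s, a = -0.8 m/s².
v = v₀ + at = 1.50 + (-0.8)(1.5) = 0.300 m/s
Δx = v₀t + ½at² = 1.50·1.5 + 0.5·-0.8·1.5² = 1.35 m
Total time = 1.50 + 2.00 + 1.50 = 5.00 s

5.0 s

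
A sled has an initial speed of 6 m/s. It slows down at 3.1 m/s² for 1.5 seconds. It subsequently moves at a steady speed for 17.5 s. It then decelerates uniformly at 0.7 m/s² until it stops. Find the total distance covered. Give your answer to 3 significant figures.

30.4 m

Phase 1 (decelerating): v₀ = 6.00 m/s, a = -3.1 m/s².
v = v₀ + at = 6.00 + (-3.1)(1.5) = 1.35 m/s
Δx = v₀t + ½at² = 6.00·1.5 + 0.5·-3.1·1.5² = 5.51 m

Phase 2 (constant speed): v₀ = 1.35 m/s, a = 0 m/s².
v = v₀ + at = 1.35 + (0)(17.5) = 1.35 m/s
Δx = v₀t + ½at² = 1.35·17.5 + 0.5·0·17.5² = 23.6 m

Phase 3 (decelerating): v₀ = 1.35 m/s, a = -0.7 m/s².
v = v₀ + at → t = (0 − 1.35) / -0.7 = 1.93 s
v² = v₀² + 2aΔx → Δx = (0² − 1.35²)/(2·-0.7) = 1.30 m
Total distance = 5.51 + 23.6 + 1.30 = 30.4 m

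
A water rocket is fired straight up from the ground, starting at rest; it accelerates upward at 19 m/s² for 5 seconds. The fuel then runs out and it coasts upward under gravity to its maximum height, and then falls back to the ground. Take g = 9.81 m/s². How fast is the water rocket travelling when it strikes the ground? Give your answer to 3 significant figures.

117 m/s

Phase 1 (powered ascent): v₀ = 0 m/s, a = 19 m/s².
v = v₀ + at = 0 + (19)(5) = 95.0 m/s
Δx = v₀t + ½at² = 0·5 + 0.5·19·5² = 238 m

Phase 2 (coasting upward): v₀ = 95.0 m/s, a = -9.81 m/s².
v = v₀ + at → t = (0 − 95.0) / -9.81 = 9.68 s
v² = v₀² + 2aΔx → Δx = (0² − 95.0²)/(2·-9.81) = 460 m

Phase 3 (free fall): v₀ = 0 m/s, a = -9.81 m/s².
Falls 697 m from rest: t = √(2·697/9.81) = 11.9 s; v = g·t = 117 m/s.
Impact speed = 117 m/s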